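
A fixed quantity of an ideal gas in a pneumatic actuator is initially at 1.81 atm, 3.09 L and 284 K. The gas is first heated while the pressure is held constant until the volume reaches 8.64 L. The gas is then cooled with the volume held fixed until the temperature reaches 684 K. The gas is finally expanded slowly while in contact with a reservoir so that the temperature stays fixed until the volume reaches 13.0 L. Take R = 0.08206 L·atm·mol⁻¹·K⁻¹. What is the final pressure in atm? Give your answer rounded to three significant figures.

P constant ⇒ V ∝ T: P₂ = P₁; T₂ = T₁·(V₂/V₁) = 794.1 K.
Isochoric, so P/T is constant: V₃ = V₂; P₃ = P₂·(T₃/T₂) = 1.559 atm.
Isothermal, so P V is constant: T₄ = T₃; P₄ = P₃·(V₃/V₄) = 1.036 atm.

P₄ ≈ 1.04 atm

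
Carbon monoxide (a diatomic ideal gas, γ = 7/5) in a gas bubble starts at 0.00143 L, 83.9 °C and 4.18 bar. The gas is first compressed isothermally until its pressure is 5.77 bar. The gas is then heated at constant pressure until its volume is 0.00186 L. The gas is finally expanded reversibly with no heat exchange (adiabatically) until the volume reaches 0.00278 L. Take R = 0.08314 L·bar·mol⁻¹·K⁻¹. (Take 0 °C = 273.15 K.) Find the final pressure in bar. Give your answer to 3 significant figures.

Convert: T₁ = 357.0 K.
T constant ⇒ Boyle's law P V = const: T₂ = T₁; V₂ = V₁·(P₁/P₂) = 0.001036 L.
P constant ⇒ V ∝ T: P₃ = P₂; T₃ = T₂·(V₃/V₂) = 641.1 K.
Adiabatic (γ = 7/5), T V^(γ−1) and P V^γ constant: T₄ = T₃·(V₃/V₄)^(γ−1) = 545.9 K; P₄ = P₃·(V₃/V₄)^γ = 3.287 bar.

P₄ ≈ 3.29 bar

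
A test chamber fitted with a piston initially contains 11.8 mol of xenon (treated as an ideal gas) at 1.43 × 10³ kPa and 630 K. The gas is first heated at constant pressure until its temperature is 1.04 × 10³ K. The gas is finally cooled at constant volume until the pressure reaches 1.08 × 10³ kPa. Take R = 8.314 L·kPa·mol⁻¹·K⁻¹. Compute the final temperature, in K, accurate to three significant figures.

From PV = nRT: V₁ = nRT₁/P₁ = 43.22 L.
Isobaric, so V/T is constant: P₂ = P₁; V₂ = V₁·(T₂/T₁) = 71.35 L.
V constant ⇒ P ∝ T: V₃ = V₂; T₃ = T₂·(P₃/P₂) = 785.5 K.

T₃ ≈ 785 K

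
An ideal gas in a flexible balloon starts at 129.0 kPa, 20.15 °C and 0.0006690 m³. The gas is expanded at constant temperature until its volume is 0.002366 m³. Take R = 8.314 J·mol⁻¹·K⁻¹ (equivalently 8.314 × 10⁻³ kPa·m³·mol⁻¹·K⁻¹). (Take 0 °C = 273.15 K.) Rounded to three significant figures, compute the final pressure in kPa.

P₂ ≈ 36.5 kPa

Convert: T₁ = 293.3 K.
T constant ⇒ Boyle's law P V = const: T₂ = T₁; P₂ = P₁·(V₁/V₂) = 36.48 kPa.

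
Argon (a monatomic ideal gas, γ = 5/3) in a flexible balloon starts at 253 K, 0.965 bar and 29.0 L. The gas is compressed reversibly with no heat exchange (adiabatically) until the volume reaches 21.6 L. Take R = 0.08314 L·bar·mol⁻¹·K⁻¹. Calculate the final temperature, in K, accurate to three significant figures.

Reversible adiabatic, γ = 5/3: T₂ = T₁·(V₁/V₂)^(γ−1) = 307.9 K; P₂ = P₁·(V₁/V₂)^γ = 1.577 bar.

T₂ ≈ 308 K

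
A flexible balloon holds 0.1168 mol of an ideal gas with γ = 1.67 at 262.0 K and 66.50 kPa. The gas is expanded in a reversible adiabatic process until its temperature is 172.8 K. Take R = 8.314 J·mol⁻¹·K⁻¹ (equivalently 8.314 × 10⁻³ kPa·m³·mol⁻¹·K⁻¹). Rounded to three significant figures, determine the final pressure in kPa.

From PV = nRT: V₁ = nRT₁/P₁ = 0.003826 m³.
Adiabatic (γ = 1.67), T V^(γ−1) and P V^γ constant: P₂ = P₁·(T₂/T₁)^(γ/(γ−1)) = 23.57 kPa; V₂ = V₁·(T₁/T₂)^(1/(γ−1)) = 0.007121 m³.

P₂ ≈ 23.6 kPa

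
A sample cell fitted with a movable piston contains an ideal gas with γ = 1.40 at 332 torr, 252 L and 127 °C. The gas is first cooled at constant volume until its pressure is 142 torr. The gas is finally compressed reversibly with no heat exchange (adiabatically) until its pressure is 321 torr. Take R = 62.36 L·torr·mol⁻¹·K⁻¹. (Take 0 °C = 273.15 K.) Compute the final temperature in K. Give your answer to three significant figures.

Convert: T₁ = 400.1 K.
Isochoric, so P/T is constant: V₂ = V₁; T₂ = T₁·(P₂/P₁) = 171.1 K.
Reversible adiabatic, γ = 1.40: T₃ = T₂·(P₃/P₂)^((γ−1)/γ) = 216.1 K; V₃ = V₂·(P₂/P₃)^(1/γ) = 140.7 L.

T₃ ≈ 216 K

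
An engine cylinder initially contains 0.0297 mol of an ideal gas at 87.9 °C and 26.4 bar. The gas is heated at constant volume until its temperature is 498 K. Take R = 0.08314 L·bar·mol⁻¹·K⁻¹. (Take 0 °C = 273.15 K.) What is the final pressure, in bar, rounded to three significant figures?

P₂ ≈ 36.4 bar

Convert: T₁ = 361.0 K.
From PV = nRT: V₁ = nRT₁/P₁ = 0.03377 L.
V constant ⇒ P ∝ T: V₂ = V₁; P₂ = P₁·(T₂/T₁) = 36.41 bar.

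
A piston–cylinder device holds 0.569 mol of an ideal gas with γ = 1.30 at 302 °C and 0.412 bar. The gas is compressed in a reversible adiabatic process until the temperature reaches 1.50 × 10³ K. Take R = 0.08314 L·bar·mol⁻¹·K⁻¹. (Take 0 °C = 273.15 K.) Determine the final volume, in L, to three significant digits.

V₂ ≈ 2.70 L

Convert: T₁ = 575.1 K.
From PV = nRT: V₁ = nRT₁/P₁ = 66.04 L.
Adiabatic (γ = 1.30), T V^(γ−1) and P V^γ constant: P₂ = P₁·(T₂/T₁)^(γ/(γ−1)) = 26.24 bar; V₂ = V₁·(T₁/T₂)^(1/(γ−1)) = 2.705 L.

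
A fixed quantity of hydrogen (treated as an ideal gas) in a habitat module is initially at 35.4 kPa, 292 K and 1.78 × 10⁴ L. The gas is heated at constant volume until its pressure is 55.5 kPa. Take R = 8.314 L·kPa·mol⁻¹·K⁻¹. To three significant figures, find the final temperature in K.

V constant ⇒ P ∝ T: V₂ = V₁; T₂ = T₁·(P₂/P₁) = 457.8 K.

T₂ ≈ 458 K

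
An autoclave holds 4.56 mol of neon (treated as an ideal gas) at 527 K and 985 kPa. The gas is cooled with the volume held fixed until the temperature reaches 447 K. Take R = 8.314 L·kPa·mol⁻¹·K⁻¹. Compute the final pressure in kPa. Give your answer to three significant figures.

P₂ ≈ 835 kPa

From PV = nRT: V₁ = nRT₁/P₁ = 20.28 L.
Isochoric, so P/T is constant: V₂ = V₁; P₂ = P₁·(T₂/T₁) = 835.5 kPa.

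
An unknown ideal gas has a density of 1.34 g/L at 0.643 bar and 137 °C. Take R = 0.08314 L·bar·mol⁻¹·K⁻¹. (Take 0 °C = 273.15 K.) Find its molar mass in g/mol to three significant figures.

M ≈ 71.1 g/mol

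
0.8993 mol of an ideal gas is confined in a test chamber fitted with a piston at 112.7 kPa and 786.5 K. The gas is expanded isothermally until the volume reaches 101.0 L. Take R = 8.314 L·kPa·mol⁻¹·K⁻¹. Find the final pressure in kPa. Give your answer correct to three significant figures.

From PV = nRT: V₁ = nRT₁/P₁ = 52.18 L.
Isothermal, so P V is constant: T₂ = T₁; P₂ = P₁·(V₁/V₂) = 58.22 kPa.

P₂ ≈ 58.2 kPa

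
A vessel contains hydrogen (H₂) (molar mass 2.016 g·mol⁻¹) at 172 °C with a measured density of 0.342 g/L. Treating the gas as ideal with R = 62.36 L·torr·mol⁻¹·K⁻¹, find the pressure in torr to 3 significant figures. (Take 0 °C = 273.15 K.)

ρ = PM/(RT) ⇒ P = ρRT/M = (0.342 × 62.36 × 445.1) / 2.016

P ≈ 4.71e+03 torr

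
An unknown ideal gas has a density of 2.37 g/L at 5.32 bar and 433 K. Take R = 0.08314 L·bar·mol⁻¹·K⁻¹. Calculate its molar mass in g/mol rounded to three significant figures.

ρ = PM/(RT) ⇒ M = ρRT/P = (2.37 × 0.08314 × 433.0) / 5.32

M ≈ 16.0 g/mol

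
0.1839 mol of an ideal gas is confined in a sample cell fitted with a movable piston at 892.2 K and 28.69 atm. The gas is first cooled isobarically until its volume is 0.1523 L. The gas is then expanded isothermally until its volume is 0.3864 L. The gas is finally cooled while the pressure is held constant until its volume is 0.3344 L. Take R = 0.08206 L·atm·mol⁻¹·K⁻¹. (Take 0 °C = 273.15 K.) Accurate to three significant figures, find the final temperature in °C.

From PV = nRT: V₁ = nRT₁/P₁ = 0.4693 L.
P constant ⇒ V ∝ T: P₂ = P₁; T₂ = T₁·(V₂/V₁) = 289.5 K.
T constant ⇒ Boyle's law P V = const: T₃ = T₂; P₃ = P₂·(V₂/V₃) = 11.31 atm.
P constant ⇒ V ∝ T: P₄ = P₃; T₄ = T₃·(V₄/V₃) = 250.6 K.

T₄ ≈ -22.6 °C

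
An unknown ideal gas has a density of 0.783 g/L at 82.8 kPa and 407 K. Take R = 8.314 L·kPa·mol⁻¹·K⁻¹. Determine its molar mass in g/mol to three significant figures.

ρ = PM/(RT) ⇒ M = ρRT/P = (0.783 × 8.314 × 407.0) / 82.8

M ≈ 32.0 g/mol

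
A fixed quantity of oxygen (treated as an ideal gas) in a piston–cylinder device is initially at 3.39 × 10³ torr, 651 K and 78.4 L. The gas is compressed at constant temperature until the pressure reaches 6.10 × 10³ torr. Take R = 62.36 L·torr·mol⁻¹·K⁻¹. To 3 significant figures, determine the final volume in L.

V₂ ≈ 43.6 L

Isothermal, so P V is constant: T₂ = T₁; V₂ = V₁·(P₁/P₂) = 43.57 L.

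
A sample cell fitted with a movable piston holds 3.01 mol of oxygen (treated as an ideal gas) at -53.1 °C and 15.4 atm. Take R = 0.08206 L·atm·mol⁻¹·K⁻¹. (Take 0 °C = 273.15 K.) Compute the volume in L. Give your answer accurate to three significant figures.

Convert: T = 220.05 K.
PV = nRT ⇒ V = nRT/P = (3.01 × 0.08206 × 220.05) / 15.4

V ≈ 3.53 L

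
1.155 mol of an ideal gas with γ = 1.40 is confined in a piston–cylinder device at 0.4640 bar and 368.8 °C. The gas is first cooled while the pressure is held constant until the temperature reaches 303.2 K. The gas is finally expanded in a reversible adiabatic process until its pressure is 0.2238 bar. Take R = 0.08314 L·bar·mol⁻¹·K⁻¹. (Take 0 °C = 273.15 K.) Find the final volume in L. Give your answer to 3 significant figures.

V₃ ≈ 106 L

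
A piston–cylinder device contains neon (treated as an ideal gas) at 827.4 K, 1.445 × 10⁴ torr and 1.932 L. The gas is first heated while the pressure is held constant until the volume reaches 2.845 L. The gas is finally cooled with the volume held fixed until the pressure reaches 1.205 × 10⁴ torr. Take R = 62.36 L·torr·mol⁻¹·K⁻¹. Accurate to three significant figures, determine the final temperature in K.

P constant ⇒ V ∝ T: P₂ = P₁; T₂ = T₁·(V₂/V₁) = 1218 K.
V constant ⇒ P ∝ T: V₃ = V₂; T₃ = T₂·(P₃/P₂) = 1016 K.

T₃ ≈ 1.02e+03 K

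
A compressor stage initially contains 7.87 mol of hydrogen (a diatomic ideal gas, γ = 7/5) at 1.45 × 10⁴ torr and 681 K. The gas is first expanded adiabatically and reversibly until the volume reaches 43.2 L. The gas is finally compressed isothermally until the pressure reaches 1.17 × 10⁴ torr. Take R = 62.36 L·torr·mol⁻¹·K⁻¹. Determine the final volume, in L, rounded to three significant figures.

V₃ ≈ 22.2 L

From PV = nRT: V₁ = nRT₁/P₁ = 23.05 L.
Reversible adiabatic, γ = 7/5: T₂ = T₁·(V₁/V₂)^(γ−1) = 529.7 K; P₂ = P₁·(V₁/V₂)^γ = 6017 torr.
Isothermal, so P V is constant: T₃ = T₂; V₃ = V₂·(P₂/P₃) = 22.22 L.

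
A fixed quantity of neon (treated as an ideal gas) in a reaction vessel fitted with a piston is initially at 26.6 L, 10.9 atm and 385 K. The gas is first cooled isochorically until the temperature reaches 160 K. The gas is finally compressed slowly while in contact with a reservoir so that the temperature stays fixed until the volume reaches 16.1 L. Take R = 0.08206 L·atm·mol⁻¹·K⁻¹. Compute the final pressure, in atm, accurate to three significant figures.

P₃ ≈ 7.48 atm

Isochoric, so P/T is constant: V₂ = V₁; P₂ = P₁·(T₂/T₁) = 4.530 atm.
Isothermal, so P V is constant: T₃ = T₂; P₃ = P₂·(V₂/V₃) = 7.484 atm.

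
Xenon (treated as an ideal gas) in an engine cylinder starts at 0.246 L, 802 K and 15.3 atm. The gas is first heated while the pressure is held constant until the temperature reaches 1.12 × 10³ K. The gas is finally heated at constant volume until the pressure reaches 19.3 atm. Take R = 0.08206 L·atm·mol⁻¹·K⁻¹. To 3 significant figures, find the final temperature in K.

P constant ⇒ V ∝ T: P₂ = P₁; V₂ = V₁·(T₂/T₁) = 0.3435 L.
Isochoric, so P/T is constant: V₃ = V₂; T₃ = T₂·(P₃/P₂) = 1413 K.

T₃ ≈ 1.41e+03 K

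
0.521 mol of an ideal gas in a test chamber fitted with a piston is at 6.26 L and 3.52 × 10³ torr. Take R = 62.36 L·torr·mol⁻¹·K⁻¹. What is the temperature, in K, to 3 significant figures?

T ≈ 678 K

PV = nRT ⇒ T = PV/(nR) = (3.52e+03 × 6.26) / (0.521 × 62.36)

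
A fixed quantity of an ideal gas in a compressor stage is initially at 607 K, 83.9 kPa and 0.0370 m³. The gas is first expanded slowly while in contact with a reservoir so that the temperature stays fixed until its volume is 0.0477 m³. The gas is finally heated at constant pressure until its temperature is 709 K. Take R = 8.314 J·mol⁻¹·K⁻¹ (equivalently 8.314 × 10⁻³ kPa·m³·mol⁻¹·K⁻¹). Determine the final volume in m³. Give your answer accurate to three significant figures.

V₃ ≈ 0.0557 m³

Isothermal, so P V is constant: T₂ = T₁; P₂ = P₁·(V₁/V₂) = 65.08 kPa.
Isobaric, so V/T is constant: P₃ = P₂; V₃ = V₂·(T₃/T₂) = 0.05572 m³.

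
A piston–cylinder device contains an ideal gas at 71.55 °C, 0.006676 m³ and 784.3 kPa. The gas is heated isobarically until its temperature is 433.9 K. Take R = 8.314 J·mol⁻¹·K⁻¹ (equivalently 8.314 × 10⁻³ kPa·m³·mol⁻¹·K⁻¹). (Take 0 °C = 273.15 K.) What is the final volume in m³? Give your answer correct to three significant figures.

Convert: T₁ = 344.7 K.
P constant ⇒ V ∝ T: P₂ = P₁; V₂ = V₁·(T₂/T₁) = 0.008404 m³.

V₂ ≈ 0.00840 m³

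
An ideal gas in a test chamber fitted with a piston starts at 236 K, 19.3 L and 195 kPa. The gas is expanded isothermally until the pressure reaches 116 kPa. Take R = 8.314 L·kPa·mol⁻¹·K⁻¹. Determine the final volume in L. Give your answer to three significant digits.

Isothermal, so P V is constant: T₂ = T₁; V₂ = V₁·(P₁/P₂) = 32.44 L.

V₂ ≈ 32.4 L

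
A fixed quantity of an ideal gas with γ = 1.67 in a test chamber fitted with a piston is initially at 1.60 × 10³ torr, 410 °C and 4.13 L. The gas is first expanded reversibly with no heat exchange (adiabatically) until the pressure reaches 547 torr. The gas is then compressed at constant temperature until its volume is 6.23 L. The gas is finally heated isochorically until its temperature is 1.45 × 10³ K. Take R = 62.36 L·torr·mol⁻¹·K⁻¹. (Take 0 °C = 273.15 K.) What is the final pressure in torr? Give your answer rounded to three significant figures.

Convert: T₁ = 683.1 K.
Adiabatic (γ = 1.67), T V^(γ−1) and P V^γ constant: T₂ = T₁·(P₂/P₁)^((γ−1)/γ) = 444.1 K; V₂ = V₁·(P₁/P₂)^(1/γ) = 7.854 L.
T constant ⇒ Boyle's law P V = const: T₃ = T₂; P₃ = P₂·(V₂/V₃) = 689.6 torr.
Isochoric, so P/T is constant: V₄ = V₃; P₄ = P₃·(T₄/T₃) = 2251 torr.

P₄ ≈ 2.25e+03 torr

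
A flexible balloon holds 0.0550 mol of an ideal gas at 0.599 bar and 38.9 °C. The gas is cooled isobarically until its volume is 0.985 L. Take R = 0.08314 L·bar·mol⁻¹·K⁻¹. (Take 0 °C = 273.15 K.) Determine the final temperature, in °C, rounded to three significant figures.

Convert: T₁ = 312.0 K.
From PV = nRT: V₁ = nRT₁/P₁ = 2.382 L.
P constant ⇒ V ∝ T: P₂ = P₁; T₂ = T₁·(V₂/V₁) = 129.0 K.

T₂ ≈ -144 °C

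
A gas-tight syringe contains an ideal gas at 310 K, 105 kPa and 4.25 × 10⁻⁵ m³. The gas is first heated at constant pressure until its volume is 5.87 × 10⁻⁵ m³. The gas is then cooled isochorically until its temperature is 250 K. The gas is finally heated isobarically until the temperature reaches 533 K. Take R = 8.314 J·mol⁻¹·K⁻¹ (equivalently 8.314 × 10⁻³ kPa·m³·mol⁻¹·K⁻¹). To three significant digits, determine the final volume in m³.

V₄ ≈ 0.000125 m³

P constant ⇒ V ∝ T: P₂ = P₁; T₂ = T₁·(V₂/V₁) = 428.2 K.
V constant ⇒ P ∝ T: V₃ = V₂; P₃ = P₂·(T₃/T₂) = 61.31 kPa.
P constant ⇒ V ∝ T: P₄ = P₃; V₄ = V₃·(T₄/T₃) = 0.0001251 m³.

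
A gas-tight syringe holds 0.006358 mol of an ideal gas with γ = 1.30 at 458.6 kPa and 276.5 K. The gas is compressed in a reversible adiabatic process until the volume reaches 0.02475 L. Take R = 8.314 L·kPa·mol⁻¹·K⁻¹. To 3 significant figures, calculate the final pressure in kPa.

P₂ ≈ 637 kPa

From PV = nRT: V₁ = nRT₁/P₁ = 0.03187 L.
Adiabatic (γ = 1.30), T V^(γ−1) and P V^γ constant: T₂ = T₁·(V₁/V₂)^(γ−1) = 298.3 K; P₂ = P₁·(V₁/V₂)^γ = 637.1 kPa.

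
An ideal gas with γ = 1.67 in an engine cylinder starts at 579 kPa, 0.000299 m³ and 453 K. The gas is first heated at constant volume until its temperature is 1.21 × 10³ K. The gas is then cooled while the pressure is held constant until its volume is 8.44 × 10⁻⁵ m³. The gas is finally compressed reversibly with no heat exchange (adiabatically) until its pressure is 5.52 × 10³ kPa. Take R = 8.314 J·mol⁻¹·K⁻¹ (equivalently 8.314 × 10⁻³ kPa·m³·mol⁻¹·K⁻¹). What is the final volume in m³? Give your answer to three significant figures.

V constant ⇒ P ∝ T: V₂ = V₁; P₂ = P₁·(T₂/T₁) = 1547 kPa.
Isobaric, so V/T is constant: P₃ = P₂; T₃ = T₂·(V₃/V₂) = 341.6 K.
Reversible adiabatic, γ = 1.67: T₄ = T₃·(P₄/P₃)^((γ−1)/γ) = 569.0 K; V₄ = V₃·(P₃/P₄)^(1/γ) = 3.940e-05 m³.

V₄ ≈ 3.94e-05 m³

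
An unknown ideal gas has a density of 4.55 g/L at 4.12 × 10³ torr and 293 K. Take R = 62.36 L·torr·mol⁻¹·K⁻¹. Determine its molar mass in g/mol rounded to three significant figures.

M ≈ 20.2 g/mol

ρ = PM/(RT) ⇒ M = ρRT/P = (4.55 × 62.36 × 293.0) / 4.12e+03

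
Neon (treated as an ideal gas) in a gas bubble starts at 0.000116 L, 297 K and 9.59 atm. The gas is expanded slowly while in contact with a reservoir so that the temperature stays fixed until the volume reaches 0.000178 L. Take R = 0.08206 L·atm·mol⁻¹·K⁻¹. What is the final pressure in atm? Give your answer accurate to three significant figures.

Isothermal, so P V is constant: T₂ = T₁; P₂ = P₁·(V₁/V₂) = 6.250 atm.

P₂ ≈ 6.25 atm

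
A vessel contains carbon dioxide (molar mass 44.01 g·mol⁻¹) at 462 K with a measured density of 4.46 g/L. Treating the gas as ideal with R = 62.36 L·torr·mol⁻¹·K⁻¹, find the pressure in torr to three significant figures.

P ≈ 2.92e+03 torr

ρ = PM/(RT) ⇒ P = ρRT/M = (4.46 × 62.36 × 462.0) / 44.01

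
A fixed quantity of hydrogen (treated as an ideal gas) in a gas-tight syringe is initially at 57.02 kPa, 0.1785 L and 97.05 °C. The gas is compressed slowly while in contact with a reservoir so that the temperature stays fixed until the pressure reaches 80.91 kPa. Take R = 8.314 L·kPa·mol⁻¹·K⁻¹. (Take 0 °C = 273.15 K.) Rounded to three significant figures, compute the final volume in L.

Convert: T₁ = 370.2 K.
T constant ⇒ Boyle's law P V = const: T₂ = T₁; V₂ = V₁·(P₁/P₂) = 0.1258 L.

V₂ ≈ 0.126 L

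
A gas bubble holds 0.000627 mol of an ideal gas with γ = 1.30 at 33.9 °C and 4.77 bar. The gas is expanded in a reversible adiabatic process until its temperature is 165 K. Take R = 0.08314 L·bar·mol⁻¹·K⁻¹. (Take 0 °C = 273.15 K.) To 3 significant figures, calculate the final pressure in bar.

Convert: T₁ = 307.0 K.
From PV = nRT: V₁ = nRT₁/P₁ = 0.003356 L.
Reversible adiabatic, γ = 1.30: P₂ = P₁·(T₂/T₁)^(γ/(γ−1)) = 0.3234 bar; V₂ = V₁·(T₁/T₂)^(1/(γ−1)) = 0.02660 L.

P₂ ≈ 0.323 bar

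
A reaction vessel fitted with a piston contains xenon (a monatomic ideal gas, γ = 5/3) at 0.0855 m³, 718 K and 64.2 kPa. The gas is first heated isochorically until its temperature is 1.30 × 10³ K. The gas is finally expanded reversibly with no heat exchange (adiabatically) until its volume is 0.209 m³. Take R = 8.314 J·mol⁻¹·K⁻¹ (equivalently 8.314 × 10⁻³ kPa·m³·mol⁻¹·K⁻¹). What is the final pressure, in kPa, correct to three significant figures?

Isochoric, so P/T is constant: V₂ = V₁; P₂ = P₁·(T₂/T₁) = 116.2 kPa.
Reversible adiabatic, γ = 5/3: T₃ = T₂·(V₂/V₃)^(γ−1) = 716.4 K; P₃ = P₂·(V₂/V₃)^γ = 26.21 kPa.

P₃ ≈ 26.2 kPa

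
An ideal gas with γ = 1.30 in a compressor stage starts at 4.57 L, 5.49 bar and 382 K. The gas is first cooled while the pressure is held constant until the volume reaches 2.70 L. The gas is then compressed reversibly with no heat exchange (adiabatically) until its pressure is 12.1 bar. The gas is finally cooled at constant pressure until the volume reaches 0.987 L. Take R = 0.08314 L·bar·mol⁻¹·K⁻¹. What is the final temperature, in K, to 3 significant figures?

T₄ ≈ 182 K

P constant ⇒ V ∝ T: P₂ = P₁; T₂ = T₁·(V₂/V₁) = 225.7 K.
Reversible adiabatic, γ = 1.30: T₃ = T₂·(P₃/P₂)^((γ−1)/γ) = 270.8 K; V₃ = V₂·(P₂/P₃)^(1/γ) = 1.470 L.
P constant ⇒ V ∝ T: P₄ = P₃; T₄ = T₃·(V₄/V₃) = 181.8 K.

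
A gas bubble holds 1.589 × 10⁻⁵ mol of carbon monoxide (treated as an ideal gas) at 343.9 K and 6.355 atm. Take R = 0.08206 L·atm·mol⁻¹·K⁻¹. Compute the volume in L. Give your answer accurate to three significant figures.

PV = nRT ⇒ V = nRT/P = (1.589e-05 × 0.08206 × 343.9) / 6.355

V ≈ 7.06e-05 L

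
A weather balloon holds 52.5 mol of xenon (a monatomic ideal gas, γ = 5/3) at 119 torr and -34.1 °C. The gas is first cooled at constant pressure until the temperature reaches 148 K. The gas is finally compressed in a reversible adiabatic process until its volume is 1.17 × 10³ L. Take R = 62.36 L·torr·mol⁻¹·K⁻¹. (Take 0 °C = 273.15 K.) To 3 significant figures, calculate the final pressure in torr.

P₃ ≈ 951 torr

Convert: T₁ = 239.0 K.
From PV = nRT: V₁ = nRT₁/P₁ = 6577 L.
Isobaric, so V/T is constant: P₂ = P₁; V₂ = V₁·(T₂/T₁) = 4072 L.
Adiabatic (γ = 5/3), T V^(γ−1) and P V^γ constant: T₃ = T₂·(V₂/V₃)^(γ−1) = 339.9 K; P₃ = P₂·(V₂/V₃)^γ = 951.1 torr.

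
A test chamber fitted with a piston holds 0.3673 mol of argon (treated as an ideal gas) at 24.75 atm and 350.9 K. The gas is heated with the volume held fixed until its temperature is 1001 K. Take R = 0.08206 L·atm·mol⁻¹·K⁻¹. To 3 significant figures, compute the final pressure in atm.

P₂ ≈ 70.6 atm

From PV = nRT: V₁ = nRT₁/P₁ = 0.4273 L.
V constant ⇒ P ∝ T: V₂ = V₁; P₂ = P₁·(T₂/T₁) = 70.60 atm.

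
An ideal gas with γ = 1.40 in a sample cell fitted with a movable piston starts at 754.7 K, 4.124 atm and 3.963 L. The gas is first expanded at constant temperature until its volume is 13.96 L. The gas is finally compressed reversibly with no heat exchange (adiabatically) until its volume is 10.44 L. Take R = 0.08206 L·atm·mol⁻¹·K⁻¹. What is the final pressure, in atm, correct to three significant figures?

T constant ⇒ Boyle's law P V = const: T₂ = T₁; P₂ = P₁·(V₁/V₂) = 1.171 atm.
Reversible adiabatic, γ = 1.40: T₃ = T₂·(V₂/V₃)^(γ−1) = 847.7 K; P₃ = P₂·(V₂/V₃)^γ = 1.758 atm.

P₃ ≈ 1.76 atm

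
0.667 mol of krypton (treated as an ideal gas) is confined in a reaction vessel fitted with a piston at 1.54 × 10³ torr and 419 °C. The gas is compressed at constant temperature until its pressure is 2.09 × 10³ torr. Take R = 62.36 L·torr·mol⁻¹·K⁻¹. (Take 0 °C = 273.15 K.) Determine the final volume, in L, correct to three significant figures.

V₂ ≈ 13.8 L

Convert: T₁ = 692.1 K.
From PV = nRT: V₁ = nRT₁/P₁ = 18.69 L.
T constant ⇒ Boyle's law P V = const: T₂ = T₁; V₂ = V₁·(P₁/P₂) = 13.77 L.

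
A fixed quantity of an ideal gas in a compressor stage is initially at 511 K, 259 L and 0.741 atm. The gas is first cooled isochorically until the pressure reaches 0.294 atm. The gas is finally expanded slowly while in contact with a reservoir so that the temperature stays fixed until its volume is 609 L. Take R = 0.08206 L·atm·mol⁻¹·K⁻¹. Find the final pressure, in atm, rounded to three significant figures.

V constant ⇒ P ∝ T: V₂ = V₁; T₂ = T₁·(P₂/P₁) = 202.7 K.
Isothermal, so P V is constant: T₃ = T₂; P₃ = P₂·(V₂/V₃) = 0.1250 atm.

P₃ ≈ 0.125 atm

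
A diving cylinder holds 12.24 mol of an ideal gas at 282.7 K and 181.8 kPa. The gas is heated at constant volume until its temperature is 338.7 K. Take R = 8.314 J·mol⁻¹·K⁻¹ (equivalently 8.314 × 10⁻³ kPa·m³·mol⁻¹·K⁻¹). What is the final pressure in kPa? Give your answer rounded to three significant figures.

P₂ ≈ 218 kPa

From PV = nRT: V₁ = nRT₁/P₁ = 0.1582 m³.
V constant ⇒ P ∝ T: V₂ = V₁; P₂ = P₁·(T₂/T₁) = 217.8 kPa.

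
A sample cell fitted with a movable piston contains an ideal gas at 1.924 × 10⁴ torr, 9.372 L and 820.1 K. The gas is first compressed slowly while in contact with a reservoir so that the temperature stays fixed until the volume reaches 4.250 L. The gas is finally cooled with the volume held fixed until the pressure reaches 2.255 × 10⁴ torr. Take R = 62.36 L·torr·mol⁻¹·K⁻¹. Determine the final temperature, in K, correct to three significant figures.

T constant ⇒ Boyle's law P V = const: T₂ = T₁; P₂ = P₁·(V₁/V₂) = 4.243e+04 torr.
Isochoric, so P/T is constant: V₃ = V₂; T₃ = T₂·(P₃/P₂) = 435.9 K.

T₃ ≈ 436 K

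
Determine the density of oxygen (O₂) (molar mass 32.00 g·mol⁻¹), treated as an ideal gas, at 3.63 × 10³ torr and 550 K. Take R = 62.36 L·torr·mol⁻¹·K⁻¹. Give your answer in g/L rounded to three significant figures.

ρ ≈ 3.39 g/L

ρ = PM/(RT) = (3.63e+03 × 32.00) / (62.36 × 550.0)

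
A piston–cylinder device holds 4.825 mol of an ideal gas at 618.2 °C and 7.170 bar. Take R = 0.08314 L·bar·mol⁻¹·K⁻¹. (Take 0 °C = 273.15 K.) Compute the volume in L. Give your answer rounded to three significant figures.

Convert: T = 891.35 K.
PV = nRT ⇒ V = nRT/P = (4.825 × 0.08314 × 891.35) / 7.170

V ≈ 49.9 L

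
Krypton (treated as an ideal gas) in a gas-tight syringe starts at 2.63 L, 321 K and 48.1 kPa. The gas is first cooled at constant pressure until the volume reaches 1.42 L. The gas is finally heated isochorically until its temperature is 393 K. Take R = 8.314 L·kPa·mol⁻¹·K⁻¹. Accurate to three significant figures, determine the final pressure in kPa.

P₃ ≈ 109 kPa

Isobaric, so V/T is constant: P₂ = P₁; T₂ = T₁·(V₂/V₁) = 173.3 K.
V constant ⇒ P ∝ T: V₃ = V₂; P₃ = P₂·(T₃/T₂) = 109.1 kPa.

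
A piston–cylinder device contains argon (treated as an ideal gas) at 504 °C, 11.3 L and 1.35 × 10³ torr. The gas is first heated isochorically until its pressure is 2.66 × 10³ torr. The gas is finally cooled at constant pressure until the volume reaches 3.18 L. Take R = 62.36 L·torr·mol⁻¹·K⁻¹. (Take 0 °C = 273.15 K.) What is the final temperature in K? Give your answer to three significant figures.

Convert: T₁ = 777.1 K.
V constant ⇒ P ∝ T: V₂ = V₁; T₂ = T₁·(P₂/P₁) = 1531 K.
Isobaric, so V/T is constant: P₃ = P₂; T₃ = T₂·(V₃/V₂) = 430.9 K.

T₃ ≈ 431 K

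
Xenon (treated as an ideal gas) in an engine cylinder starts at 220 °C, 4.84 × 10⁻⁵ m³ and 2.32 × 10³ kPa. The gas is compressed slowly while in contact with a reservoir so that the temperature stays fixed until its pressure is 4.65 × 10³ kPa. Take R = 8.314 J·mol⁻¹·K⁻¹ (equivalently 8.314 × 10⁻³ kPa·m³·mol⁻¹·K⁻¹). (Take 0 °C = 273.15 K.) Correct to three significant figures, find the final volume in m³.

Convert: T₁ = 493.1 K.
Isothermal, so P V is constant: T₂ = T₁; V₂ = V₁·(P₁/P₂) = 2.415e-05 m³.

V₂ ≈ 2.41e-05 m³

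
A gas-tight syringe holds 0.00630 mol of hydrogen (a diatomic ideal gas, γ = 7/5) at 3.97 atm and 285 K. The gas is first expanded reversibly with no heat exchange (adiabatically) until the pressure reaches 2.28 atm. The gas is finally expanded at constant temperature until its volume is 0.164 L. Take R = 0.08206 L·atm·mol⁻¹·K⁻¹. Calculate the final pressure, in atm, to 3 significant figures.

From PV = nRT: V₁ = nRT₁/P₁ = 0.03711 L.
Adiabatic (γ = 7/5), T V^(γ−1) and P V^γ constant: T₂ = T₁·(P₂/P₁)^((γ−1)/γ) = 243.2 K; V₂ = V₁·(P₁/P₂)^(1/γ) = 0.05515 L.
Isothermal, so P V is constant: T₃ = T₂; P₃ = P₂·(V₂/V₃) = 0.7668 atm.

P₃ ≈ 0.767 atm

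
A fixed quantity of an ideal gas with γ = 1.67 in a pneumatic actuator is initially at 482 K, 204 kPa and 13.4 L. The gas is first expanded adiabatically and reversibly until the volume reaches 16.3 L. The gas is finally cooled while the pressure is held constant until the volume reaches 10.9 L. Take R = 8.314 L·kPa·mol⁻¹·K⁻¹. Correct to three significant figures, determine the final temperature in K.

Reversible adiabatic, γ = 1.67: T₂ = T₁·(V₁/V₂)^(γ−1) = 422.7 K; P₂ = P₁·(V₁/V₂)^γ = 147.1 kPa.
Isobaric, so V/T is constant: P₃ = P₂; T₃ = T₂·(V₃/V₂) = 282.7 K.

T₃ ≈ 283 K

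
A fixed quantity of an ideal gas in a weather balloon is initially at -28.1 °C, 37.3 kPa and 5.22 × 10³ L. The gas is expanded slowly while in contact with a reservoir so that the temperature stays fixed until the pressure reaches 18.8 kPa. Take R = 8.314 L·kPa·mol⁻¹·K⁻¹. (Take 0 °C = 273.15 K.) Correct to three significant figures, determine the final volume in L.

Convert: T₁ = 245.0 K.
T constant ⇒ Boyle's law P V = const: T₂ = T₁; V₂ = V₁·(P₁/P₂) = 1.036e+04 L.

V₂ ≈ 1.04e+04 L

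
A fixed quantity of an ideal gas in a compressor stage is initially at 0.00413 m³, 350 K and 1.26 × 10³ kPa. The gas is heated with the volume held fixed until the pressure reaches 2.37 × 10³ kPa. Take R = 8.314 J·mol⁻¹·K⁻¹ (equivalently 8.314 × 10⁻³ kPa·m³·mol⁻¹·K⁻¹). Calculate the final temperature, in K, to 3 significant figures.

V constant ⇒ P ∝ T: V₂ = V₁; T₂ = T₁·(P₂/P₁) = 658.3 K.

T₂ ≈ 658 K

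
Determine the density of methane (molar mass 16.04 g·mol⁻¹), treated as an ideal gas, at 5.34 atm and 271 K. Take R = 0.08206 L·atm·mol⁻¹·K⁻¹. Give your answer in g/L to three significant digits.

ρ = PM/(RT) = (5.34 × 16.04) / (0.08206 × 271.0)

ρ ≈ 3.85 g/L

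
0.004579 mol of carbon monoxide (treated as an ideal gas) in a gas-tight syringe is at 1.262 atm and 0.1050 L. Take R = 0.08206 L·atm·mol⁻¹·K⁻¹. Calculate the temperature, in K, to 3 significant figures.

T ≈ 353 K

PV = nRT ⇒ T = PV/(nR) = (1.262 × 0.1050) / (0.004579 × 0.08206)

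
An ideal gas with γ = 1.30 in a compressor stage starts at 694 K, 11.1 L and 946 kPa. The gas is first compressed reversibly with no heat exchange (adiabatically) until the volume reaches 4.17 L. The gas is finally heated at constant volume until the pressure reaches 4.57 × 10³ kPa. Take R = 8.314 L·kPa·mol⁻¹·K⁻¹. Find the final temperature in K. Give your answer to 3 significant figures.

Reversible adiabatic, γ = 1.30: T₂ = T₁·(V₁/V₂)^(γ−1) = 930.9 K; P₂ = P₁·(V₁/V₂)^γ = 3378 kPa.
V constant ⇒ P ∝ T: V₃ = V₂; T₃ = T₂·(P₃/P₂) = 1259 K.

T₃ ≈ 1.26e+03 K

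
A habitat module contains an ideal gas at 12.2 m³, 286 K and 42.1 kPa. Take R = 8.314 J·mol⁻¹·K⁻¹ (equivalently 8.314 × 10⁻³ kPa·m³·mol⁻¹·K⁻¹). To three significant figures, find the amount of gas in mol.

n ≈ 216 mol

PV = nRT ⇒ n = PV/(RT) = (42.1 × 12.2) / (8.314 × 10⁻³ × 286)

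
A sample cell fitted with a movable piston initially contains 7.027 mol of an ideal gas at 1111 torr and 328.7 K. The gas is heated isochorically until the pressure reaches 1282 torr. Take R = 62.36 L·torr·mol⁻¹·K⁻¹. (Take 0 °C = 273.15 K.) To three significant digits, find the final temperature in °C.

T₂ ≈ 106 °C

From PV = nRT: V₁ = nRT₁/P₁ = 129.6 L.
V constant ⇒ P ∝ T: V₂ = V₁; T₂ = T₁·(P₂/P₁) = 379.3 K.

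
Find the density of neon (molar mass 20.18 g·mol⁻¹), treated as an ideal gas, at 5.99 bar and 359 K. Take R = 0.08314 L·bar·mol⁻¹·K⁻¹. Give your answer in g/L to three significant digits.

ρ = PM/(RT) = (5.99 × 20.18) / (0.08314 × 359.0)

ρ ≈ 4.05 g/L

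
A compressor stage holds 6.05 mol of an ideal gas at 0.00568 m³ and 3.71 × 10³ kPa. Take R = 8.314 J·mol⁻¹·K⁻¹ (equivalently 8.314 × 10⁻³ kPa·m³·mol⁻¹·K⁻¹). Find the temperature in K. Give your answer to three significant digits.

PV = nRT ⇒ T = PV/(nR) = (3.71e+03 × 0.00568) / (6.05 × 8.314 × 10⁻³)

T ≈ 419 K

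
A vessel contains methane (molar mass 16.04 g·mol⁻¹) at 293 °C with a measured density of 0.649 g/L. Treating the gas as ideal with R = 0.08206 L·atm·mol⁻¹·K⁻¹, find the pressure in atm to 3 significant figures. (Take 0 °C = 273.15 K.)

P ≈ 1.88 atm

ρ = PM/(RT) ⇒ P = ρRT/M = (0.649 × 0.08206 × 566.1) / 16.04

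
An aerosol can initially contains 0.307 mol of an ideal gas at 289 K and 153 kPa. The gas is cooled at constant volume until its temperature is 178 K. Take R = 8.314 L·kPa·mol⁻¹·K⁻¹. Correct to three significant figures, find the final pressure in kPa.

P₂ ≈ 94.2 kPa

From PV = nRT: V₁ = nRT₁/P₁ = 4.821 L.
Isochoric, so P/T is constant: V₂ = V₁; P₂ = P₁·(T₂/T₁) = 94.24 kPa.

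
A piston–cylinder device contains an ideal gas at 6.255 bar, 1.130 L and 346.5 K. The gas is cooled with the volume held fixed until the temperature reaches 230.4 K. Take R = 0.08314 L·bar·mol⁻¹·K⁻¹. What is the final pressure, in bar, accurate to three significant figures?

P₂ ≈ 4.16 bar

V constant ⇒ P ∝ T: V₂ = V₁; P₂ = P₁·(T₂/T₁) = 4.159 bar.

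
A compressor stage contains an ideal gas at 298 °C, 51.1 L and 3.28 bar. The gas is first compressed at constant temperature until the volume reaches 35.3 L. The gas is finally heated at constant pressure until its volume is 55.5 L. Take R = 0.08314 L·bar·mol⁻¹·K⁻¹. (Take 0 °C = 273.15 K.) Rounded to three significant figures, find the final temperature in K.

T₃ ≈ 898 K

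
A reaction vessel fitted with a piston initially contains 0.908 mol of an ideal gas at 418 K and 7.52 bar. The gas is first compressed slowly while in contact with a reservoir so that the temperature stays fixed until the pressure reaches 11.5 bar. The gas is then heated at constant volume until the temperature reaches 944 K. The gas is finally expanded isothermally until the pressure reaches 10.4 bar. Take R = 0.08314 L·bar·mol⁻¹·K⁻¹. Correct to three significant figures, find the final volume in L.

V₄ ≈ 6.85 L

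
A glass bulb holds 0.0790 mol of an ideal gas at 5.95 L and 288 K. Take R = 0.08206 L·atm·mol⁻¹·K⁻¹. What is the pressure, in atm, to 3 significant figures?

PV = nRT ⇒ P = nRT/V = (0.0790 × 0.08206 × 288) / 5.95

P ≈ 0.314 atm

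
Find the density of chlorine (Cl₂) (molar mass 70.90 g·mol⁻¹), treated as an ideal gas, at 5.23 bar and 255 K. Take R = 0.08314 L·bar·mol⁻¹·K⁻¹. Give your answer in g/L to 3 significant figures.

ρ = PM/(RT) = (5.23 × 70.90) / (0.08314 × 255.0)

ρ ≈ 17.5 g/L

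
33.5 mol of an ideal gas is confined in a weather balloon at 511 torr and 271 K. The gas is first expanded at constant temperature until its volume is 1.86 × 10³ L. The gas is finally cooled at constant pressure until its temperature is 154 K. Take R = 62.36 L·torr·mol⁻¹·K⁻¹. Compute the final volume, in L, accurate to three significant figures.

V₃ ≈ 1.06e+03 L

From PV = nRT: V₁ = nRT₁/P₁ = 1108 L.
T constant ⇒ Boyle's law P V = const: T₂ = T₁; P₂ = P₁·(V₁/V₂) = 304.4 torr.
P constant ⇒ V ∝ T: P₃ = P₂; V₃ = V₂·(T₃/T₂) = 1057 L.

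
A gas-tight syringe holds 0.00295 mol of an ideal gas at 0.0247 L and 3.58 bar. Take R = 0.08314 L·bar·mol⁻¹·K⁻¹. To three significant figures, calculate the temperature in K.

PV = nRT ⇒ T = PV/(nR) = (3.58 × 0.0247) / (0.00295 × 0.08314)

T ≈ 361 K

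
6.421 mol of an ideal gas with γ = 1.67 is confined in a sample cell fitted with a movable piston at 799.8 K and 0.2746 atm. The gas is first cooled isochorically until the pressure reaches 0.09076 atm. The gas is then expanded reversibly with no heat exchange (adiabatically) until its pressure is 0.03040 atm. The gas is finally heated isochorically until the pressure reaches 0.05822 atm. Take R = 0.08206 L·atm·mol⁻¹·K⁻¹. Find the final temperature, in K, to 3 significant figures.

From PV = nRT: V₁ = nRT₁/P₁ = 1535 L.
Isochoric, so P/T is constant: V₂ = V₁; T₂ = T₁·(P₂/P₁) = 264.3 K.
Reversible adiabatic, γ = 1.67: T₃ = T₂·(P₃/P₂)^((γ−1)/γ) = 170.5 K; V₃ = V₂·(P₂/P₃)^(1/γ) = 2954 L.
V constant ⇒ P ∝ T: V₄ = V₃; T₄ = T₃·(P₄/P₃) = 326.4 K.

T₄ ≈ 326 K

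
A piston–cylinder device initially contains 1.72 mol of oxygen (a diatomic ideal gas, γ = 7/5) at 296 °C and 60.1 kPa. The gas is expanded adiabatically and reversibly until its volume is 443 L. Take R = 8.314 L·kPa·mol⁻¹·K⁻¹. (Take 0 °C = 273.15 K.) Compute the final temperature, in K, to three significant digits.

Convert: T₁ = 569.1 K.
From PV = nRT: V₁ = nRT₁/P₁ = 135.4 L.
Reversible adiabatic, γ = 7/5: T₂ = T₁·(V₁/V₂)^(γ−1) = 354.3 K; P₂ = P₁·(V₁/V₂)^γ = 11.44 kPa.

T₂ ≈ 354 K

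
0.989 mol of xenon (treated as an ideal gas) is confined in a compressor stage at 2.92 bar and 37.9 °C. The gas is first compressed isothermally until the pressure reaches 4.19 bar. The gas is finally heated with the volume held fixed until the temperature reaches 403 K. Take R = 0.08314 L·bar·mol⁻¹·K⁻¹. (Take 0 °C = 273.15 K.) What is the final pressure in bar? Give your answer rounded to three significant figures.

P₃ ≈ 5.43 bar

Convert: T₁ = 311.0 K.
From PV = nRT: V₁ = nRT₁/P₁ = 8.759 L.
Isothermal, so P V is constant: T₂ = T₁; V₂ = V₁·(P₁/P₂) = 6.104 L.
V constant ⇒ P ∝ T: V₃ = V₂; P₃ = P₂·(T₃/T₂) = 5.429 bar.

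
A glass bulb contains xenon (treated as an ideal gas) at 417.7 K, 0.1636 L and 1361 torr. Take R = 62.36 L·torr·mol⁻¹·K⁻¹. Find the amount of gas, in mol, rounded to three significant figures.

n ≈ 0.00855 mol

PV = nRT ⇒ n = PV/(RT) = (1361 × 0.1636) / (62.36 × 417.7)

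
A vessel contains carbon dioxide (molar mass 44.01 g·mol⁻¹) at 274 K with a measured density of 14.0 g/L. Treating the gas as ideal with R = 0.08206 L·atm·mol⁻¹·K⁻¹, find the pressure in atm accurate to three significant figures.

P ≈ 7.15 atm

ρ = PM/(RT) ⇒ P = ρRT/M = (14.0 × 0.08206 × 274.0) / 44.01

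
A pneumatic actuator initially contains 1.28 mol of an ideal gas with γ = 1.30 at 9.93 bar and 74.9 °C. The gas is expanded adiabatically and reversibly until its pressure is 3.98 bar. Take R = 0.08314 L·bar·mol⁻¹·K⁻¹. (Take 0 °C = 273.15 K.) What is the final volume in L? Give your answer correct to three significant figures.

Convert: T₁ = 348.0 K.
From PV = nRT: V₁ = nRT₁/P₁ = 3.730 L.
Reversible adiabatic, γ = 1.30: T₂ = T₁·(P₂/P₁)^((γ−1)/γ) = 281.8 K; V₂ = V₁·(P₁/P₂)^(1/γ) = 7.536 L.

V₂ ≈ 7.54 L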